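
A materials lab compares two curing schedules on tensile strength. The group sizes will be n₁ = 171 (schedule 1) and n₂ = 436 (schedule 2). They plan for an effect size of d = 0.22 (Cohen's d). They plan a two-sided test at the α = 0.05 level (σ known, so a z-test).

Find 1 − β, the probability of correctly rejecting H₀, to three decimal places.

Noncentrality parameter: λ = d / √(1/n₁ + 1/n₂) = 0.22 / √(1/171 + 1/436) = 2.4382
Critical value for a two-sided test at α = 0.05: z_{α/2} = 1.960.
Power = Φ(λ − 1.960) + Φ(−λ − 1.960) = Φ(0.478) + Φ(-4.398) = 0.6838 + 0.0000 = 0.6838.

Power ≈ 0.684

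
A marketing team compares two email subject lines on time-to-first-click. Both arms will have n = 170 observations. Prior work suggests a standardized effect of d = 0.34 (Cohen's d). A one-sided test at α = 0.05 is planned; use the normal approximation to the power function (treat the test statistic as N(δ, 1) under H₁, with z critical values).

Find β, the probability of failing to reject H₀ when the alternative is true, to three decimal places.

β ≈ 0.068

Noncentrality parameter: δ = d·√(n/2) = 0.34 × √(170/2) = 3.1346
Critical value for a one-sided test at α = 0.05: z_α = 1.645.
Power = P(Z > 1.645 − δ) = Φ(1.490) = 0.9319.
Type II error: β = 1 − power = 1 − 0.9319 = 0.0681.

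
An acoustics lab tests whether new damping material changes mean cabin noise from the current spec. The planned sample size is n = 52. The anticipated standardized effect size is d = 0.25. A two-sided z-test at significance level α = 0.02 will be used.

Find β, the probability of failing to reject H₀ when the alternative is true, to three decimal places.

β ≈ 0.700

Noncentrality parameter: δ = d·√n = 0.25 × √52 = 1.8028
Two-sided α = 0.02 → critical value z_{0.01} = 2.326.
Power = Φ(δ − 2.326) + Φ(−δ − 2.326) = Φ(-0.524) + Φ(-4.129) = 0.3003 + 0.0000 = 0.3003.
Type II error: β = 1 − power = 1 − 0.3003 = 0.6997.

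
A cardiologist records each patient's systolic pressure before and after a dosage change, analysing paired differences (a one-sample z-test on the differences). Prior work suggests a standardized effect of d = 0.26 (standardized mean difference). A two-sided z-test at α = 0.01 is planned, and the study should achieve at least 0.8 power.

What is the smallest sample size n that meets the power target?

n = 173

Set Φ(δ − 2.576) = 0.8; then δ − 2.576 = Φ⁻¹(0.8) = 0.842, giving δ = 3.417.
(For δ > 0 the lower-tail rejection region contributes negligibly to power, so the one-term inversion is standard.)
δ = d·√n ⇒ n = (δ/d)² = (3.417 / 0.26)² = 172.77.
Rounding up, n = 173.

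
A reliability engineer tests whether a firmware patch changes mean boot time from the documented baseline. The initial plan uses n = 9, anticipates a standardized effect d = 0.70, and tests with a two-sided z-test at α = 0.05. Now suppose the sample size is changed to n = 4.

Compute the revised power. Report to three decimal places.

Power ≈ 0.288

With n = 4: δ = d·√n = 0.70 × √4 = 1.4000. Critical value z_{0.025} = 1.960.
Revised power = Φ(δ − 1.960) + Φ(−δ − 1.960) = Φ(-0.560) + Φ(-3.360) = 0.2878 + 0.0004 = 0.2881.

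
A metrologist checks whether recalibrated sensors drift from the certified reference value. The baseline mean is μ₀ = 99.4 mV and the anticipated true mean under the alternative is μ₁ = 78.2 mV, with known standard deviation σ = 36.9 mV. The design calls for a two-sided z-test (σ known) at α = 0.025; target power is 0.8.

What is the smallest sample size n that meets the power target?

n = 29

Standardized effect: d = |μ₁ − μ₀| / σ = |78.2 − 99.4| / 36.9 = 0.5745
For power 0.8 need Φ(δ − z_{0.0125}) = 0.8, so δ = z_{0.0125} + z_{0.20} = 2.241 + 0.842 = 3.083.
(For δ > 0 the lower-tail rejection region contributes negligibly to power, so the one-term inversion is standard.)
δ = d·√n ⇒ n = (δ/d)² = (3.083 / 0.5745)² = 28.80.
Rounding up, n = 29.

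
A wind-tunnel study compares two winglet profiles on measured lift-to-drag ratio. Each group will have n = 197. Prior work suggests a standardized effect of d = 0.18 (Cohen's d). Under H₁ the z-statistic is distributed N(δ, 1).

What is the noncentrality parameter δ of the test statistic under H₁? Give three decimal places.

δ ≈ 1.786

The noncentrality parameter scales effect size by the design's sample-size factor: δ = d·√(n/2) = 0.18 × √(197/2) = 1.7864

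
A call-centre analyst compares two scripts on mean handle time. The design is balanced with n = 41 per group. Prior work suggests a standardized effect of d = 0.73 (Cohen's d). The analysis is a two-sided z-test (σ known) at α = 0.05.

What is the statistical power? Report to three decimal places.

Noncentrality parameter: λ = d·√(n/2) = 0.73 × √(41/2) = 3.3052
Two-sided α = 0.05 → critical value z_{0.025} = 1.960.
Power = Φ(λ − 1.960) + Φ(−λ − 1.960) = Φ(1.345) + Φ(-5.265) = 0.9107 + 0.0000 = 0.9107.

Power ≈ 0.911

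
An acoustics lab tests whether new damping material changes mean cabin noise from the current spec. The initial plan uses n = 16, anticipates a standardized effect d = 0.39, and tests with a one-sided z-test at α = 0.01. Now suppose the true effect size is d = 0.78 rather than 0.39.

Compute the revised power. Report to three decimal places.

With d = 0.78: δ = d·√n = 0.78 × √16 = 3.1200. Critical value z_{0.01} = 2.326.
Revised power = P(Z > 2.326 − δ) = Φ(0.794) = 0.7863.

Power ≈ 0.786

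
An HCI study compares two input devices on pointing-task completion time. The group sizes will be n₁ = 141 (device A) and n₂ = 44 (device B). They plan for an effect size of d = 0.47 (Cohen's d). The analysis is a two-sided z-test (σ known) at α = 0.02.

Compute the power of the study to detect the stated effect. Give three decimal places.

Power ≈ 0.654

Noncentrality parameter: δ = d / √(1/n₁ + 1/n₂) = 0.47 / √(1/141 + 1/44) = 2.7217
Two-sided α = 0.02 → critical value z_{0.01} = 2.326.
Power = Φ(δ − 2.326) + Φ(−δ − 2.326) = Φ(0.395) + Φ(-5.048) = 0.6537 + 0.0000 = 0.6537.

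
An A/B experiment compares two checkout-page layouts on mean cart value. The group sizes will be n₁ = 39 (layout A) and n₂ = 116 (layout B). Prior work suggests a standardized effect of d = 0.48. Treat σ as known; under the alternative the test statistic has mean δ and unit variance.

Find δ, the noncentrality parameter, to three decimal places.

δ ≈ 2.593

The noncentrality parameter scales effect size by the design's sample-size factor: δ = d / √(1/n₁ + 1/n₂) = 0.48 / √(1/39 + 1/116) = 2.5932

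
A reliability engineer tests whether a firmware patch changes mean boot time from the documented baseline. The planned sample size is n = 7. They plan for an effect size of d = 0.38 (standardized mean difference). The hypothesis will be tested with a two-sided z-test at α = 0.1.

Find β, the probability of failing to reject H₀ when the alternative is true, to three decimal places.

β ≈ 0.735

Noncentrality parameter: λ = d·√n = 0.38 × √7 = 1.0054
Two-sided α = 0.1 → critical value z_{0.05} = 1.645.
Power = Φ(λ − 1.645) + Φ(−λ − 1.645) = Φ(-0.639) + Φ(-2.650) = 0.2613 + 0.0040 = 0.2653.
Type II error: β = 1 − power = 1 − 0.2653 = 0.7347.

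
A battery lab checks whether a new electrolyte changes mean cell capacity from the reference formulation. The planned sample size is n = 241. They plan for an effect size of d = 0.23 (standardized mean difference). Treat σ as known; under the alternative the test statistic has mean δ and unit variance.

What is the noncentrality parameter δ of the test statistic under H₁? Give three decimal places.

The noncentrality parameter scales effect size by the design's sample-size factor: δ = d·√n = 0.23 × √241 = 3.5706

δ ≈ 3.571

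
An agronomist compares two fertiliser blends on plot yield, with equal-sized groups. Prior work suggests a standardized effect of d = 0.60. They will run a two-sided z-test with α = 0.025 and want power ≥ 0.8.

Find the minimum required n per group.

n = 53 per group

Set Φ(δ − 2.241) = 0.8; then δ − 2.241 = Φ⁻¹(0.8) = 0.842, giving δ = 3.083.
(The Φ(−δ − z_{α/2}) term is vanishingly small for δ > 0 and is dropped in the standard sample-size formula.)
δ = d·√(n/2) ⇒ n = 2(δ/d)² = 2 × (3.083 / 0.60)² = 52.81.
Round up to the next whole unit.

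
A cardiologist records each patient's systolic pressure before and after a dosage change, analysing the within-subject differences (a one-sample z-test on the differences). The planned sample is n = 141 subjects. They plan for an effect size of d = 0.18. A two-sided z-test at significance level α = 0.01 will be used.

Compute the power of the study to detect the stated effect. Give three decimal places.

Power ≈ 0.331

Noncentrality parameter: δ = d·√n = 0.18 × √141 = 2.1374
Two-sided α = 0.01 → critical value z_{0.005} = 2.576.
Power = Φ(δ − 2.576) + Φ(−δ − 2.576) = Φ(-0.438) + Φ(-4.713) = 0.3305 + 0.0000 = 0.3305.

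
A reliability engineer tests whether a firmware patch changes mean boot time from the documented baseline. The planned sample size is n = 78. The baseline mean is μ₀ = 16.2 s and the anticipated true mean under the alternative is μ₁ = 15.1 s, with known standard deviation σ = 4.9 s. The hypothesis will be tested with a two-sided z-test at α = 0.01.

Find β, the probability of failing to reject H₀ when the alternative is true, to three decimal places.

β ≈ 0.723

Standardized effect: d = |μ₁ − μ₀| / σ = |15.1 − 16.2| / 4.9 = 0.2245
Noncentrality parameter: δ = d·√n = 0.2245 × √78 = 1.9826
Two-sided α = 0.01 → critical value z_{0.005} = 2.576.
Power = Φ(δ − 2.576) + Φ(−δ − 2.576) = Φ(-0.593) + Φ(-4.558) = 0.2765 + 0.0000 = 0.2765.
Type II error: β = 1 − power = 1 − 0.2765 = 0.7235.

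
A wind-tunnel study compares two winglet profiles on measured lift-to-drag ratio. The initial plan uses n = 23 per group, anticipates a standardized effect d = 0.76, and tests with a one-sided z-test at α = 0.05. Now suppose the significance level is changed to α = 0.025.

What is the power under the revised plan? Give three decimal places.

δ = d·√(n/2) = 0.76 × √(23/2) = 2.5773 (unchanged). New critical value: z_{0.025} = 1.960.
Revised power = P(Z > 1.960 − δ) = Φ(0.617) = 0.7315.

Power ≈ 0.731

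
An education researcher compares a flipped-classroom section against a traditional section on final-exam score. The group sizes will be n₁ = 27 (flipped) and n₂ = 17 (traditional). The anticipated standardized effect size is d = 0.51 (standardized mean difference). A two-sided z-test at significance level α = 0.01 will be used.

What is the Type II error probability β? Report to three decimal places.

β ≈ 0.823

Noncentrality parameter: λ = d / √(1/n₁ + 1/n₂) = 0.51 / √(1/27 + 1/17) = 1.6472
Critical value for a two-sided test at α = 0.01: z_{α/2} = 2.576.
Power = Φ(λ − 2.576) + Φ(−λ − 2.576) = Φ(-0.929) + Φ(-4.223) = 0.1765 + 0.0000 = 0.1766.
Type II error: β = 1 − power = 1 − 0.1766 = 0.8234.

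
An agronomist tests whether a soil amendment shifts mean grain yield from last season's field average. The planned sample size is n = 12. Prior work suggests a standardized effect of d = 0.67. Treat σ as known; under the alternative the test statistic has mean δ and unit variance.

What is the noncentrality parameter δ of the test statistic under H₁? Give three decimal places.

δ ≈ 2.321

δ = d·√n = 0.67 × √12 = 2.3209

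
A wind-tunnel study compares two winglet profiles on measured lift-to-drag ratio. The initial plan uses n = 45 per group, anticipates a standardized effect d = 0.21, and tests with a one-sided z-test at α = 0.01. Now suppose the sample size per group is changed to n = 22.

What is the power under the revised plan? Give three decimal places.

With n = 22 per group: δ = d·√(n/2) = 0.21 × √(22/2) = 0.6965. Critical value z_{0.01} = 2.326.
Revised power = P(Z > 2.326 − δ) = Φ(-1.630) = 0.0516.

Power ≈ 0.052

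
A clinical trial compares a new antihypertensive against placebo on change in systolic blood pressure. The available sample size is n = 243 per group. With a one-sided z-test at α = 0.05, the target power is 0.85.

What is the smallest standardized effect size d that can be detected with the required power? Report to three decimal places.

Required noncentrality: δ = z_{0.05} + z_{0.15} = 1.645 + 1.036 = 2.681.
δ = d·√(n/2) ⇒ d = δ/√(n/2) = 2.681/√(243/2) = 0.2433.

d ≈ 0.243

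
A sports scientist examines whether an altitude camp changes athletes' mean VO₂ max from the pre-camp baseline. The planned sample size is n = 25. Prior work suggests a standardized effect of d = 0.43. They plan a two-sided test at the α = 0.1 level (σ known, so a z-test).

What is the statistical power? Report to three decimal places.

Noncentrality parameter: δ = d·√n = 0.43 × √25 = 2.1500
Two-sided α = 0.1 → critical value z_{0.05} = 1.645.
Power = Φ(δ − 1.645) + Φ(−δ − 1.645) = Φ(0.505) + Φ(-3.795) = 0.6933 + 0.0001 = 0.6933.

Power ≈ 0.693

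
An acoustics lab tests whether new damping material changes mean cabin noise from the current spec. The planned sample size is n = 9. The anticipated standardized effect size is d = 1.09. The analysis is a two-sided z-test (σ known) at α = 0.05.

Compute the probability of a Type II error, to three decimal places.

Noncentrality parameter: δ = d·√n = 1.09 × √9 = 3.2700
Critical value for a two-sided test at α = 0.05: z_{α/2} = 1.960.
Power = Φ(δ − 1.960) + Φ(−δ − 1.960) = Φ(1.310) + Φ(-5.230) = 0.9049 + 0.0000 = 0.9049.
Type II error: β = 1 − power = 1 − 0.9049 = 0.0951.

β ≈ 0.095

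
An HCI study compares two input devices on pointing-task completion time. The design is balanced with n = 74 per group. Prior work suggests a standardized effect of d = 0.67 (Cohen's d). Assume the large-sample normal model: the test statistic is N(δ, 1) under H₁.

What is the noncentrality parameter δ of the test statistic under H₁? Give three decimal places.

δ = d·√(n/2) = 0.67 × √(74/2) = 4.0755

δ ≈ 4.075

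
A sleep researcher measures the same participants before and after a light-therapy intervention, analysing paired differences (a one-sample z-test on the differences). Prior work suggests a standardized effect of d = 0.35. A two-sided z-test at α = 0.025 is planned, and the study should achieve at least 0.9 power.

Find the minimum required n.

n = 102

Set Φ(δ − 2.241) = 0.9; then δ − 2.241 = Φ⁻¹(0.9) = 1.282, giving δ = 3.523.
(For δ > 0 the lower-tail rejection region contributes negligibly to power, so the one-term inversion is standard.)
δ = d·√n ⇒ n = (δ/d)² = (3.523 / 0.35)² = 101.32.
Rounding up, n = 102.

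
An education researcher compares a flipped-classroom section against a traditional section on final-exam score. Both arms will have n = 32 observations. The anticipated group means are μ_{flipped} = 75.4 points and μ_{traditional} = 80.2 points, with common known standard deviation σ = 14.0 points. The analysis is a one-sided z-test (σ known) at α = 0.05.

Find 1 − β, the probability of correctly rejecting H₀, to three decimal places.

Standardized effect: d = |μ_{flipped} − μ_{traditional}| / σ = |75.4 − 80.2| / 14.0 = 0.3429
Noncentrality parameter: λ = d·√(n/2) = 0.3429 × √(32/2) = 1.3714
Critical value for a one-sided test at α = 0.05: z_α = 1.645.
Power = P(Z > 1.645 − λ) = Φ(-0.273) = 0.3923.

Power ≈ 0.392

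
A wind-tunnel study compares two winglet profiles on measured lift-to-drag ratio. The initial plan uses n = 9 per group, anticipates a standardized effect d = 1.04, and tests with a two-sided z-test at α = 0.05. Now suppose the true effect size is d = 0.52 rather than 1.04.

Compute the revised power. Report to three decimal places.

Power ≈ 0.197

With d = 0.52: δ = d·√(n/2) = 0.52 × √(9/2) = 1.1031. Critical value z_{0.025} = 1.960.
Revised power = Φ(δ − 1.960) + Φ(−δ − 1.960) = Φ(-0.857) + Φ(-3.063) = 0.1958 + 0.0011 = 0.1969.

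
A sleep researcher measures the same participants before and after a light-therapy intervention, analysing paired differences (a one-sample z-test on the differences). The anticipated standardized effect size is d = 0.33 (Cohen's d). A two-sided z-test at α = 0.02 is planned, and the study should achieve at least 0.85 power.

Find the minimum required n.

n = 104

For power 0.85 need Φ(δ − z_{0.01}) = 0.85, so δ = z_{0.01} + z_{0.15} = 2.326 + 1.036 = 3.363.
(The Φ(−δ − z_{α/2}) term is vanishingly small for δ > 0 and is dropped in the standard sample-size formula.)
δ = d·√n ⇒ n = (δ/d)² = (3.363 / 0.33)² = 103.84.
Rounding up, n = 104.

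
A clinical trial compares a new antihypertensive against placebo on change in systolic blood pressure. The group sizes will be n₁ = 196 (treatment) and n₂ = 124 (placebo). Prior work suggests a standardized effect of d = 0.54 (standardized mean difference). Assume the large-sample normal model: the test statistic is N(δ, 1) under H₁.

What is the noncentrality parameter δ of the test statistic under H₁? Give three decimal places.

δ ≈ 4.706

δ = d / √(1/n₁ + 1/n₂) = 0.54 / √(1/196 + 1/124) = 4.7061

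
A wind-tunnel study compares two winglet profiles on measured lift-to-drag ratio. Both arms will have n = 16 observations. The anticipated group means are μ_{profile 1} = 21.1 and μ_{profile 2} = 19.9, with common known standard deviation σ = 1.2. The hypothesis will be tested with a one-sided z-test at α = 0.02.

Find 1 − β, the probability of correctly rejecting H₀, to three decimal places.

Standardized effect: d = |μ_{profile 1} − μ_{profile 2}| / σ = |21.1 − 19.9| / 1.2 = 1.0000
Noncentrality parameter: δ = d·√(n/2) = 1.0000 × √(16/2) = 2.8284
One-sided α = 0.02 → critical value z_{0.02} = 2.054.
Power = P(Z > 2.054 − δ) = Φ(0.775) = 0.7807.

Power ≈ 0.781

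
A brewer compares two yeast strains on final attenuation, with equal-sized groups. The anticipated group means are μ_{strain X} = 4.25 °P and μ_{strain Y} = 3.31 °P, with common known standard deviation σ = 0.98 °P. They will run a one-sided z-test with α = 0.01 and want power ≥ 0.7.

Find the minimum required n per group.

Standardized effect: d = |μ_{strain X} − μ_{strain Y}| / σ = |4.25 − 3.31| / 0.98 = 0.9592
For power 0.7 need Φ(δ − z_{0.01}) = 0.7, so δ = z_{0.01} + z_{0.30} = 2.326 + 0.524 = 2.851.
δ = d·√(n/2) ⇒ n = 2(δ/d)² = 2 × (2.851 / 0.9592)² = 17.67.
Rounding up, n = 18 per group.

n = 18 per group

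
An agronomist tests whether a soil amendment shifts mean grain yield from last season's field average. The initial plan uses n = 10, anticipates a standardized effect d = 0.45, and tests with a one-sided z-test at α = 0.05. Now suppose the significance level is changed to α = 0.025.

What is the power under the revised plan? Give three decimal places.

δ = d·√n = 0.45 × √10 = 1.4230 (unchanged). New critical value: z_{0.025} = 1.960.
Revised power = P(Z > 1.960 − δ) = Φ(-0.537) = 0.2957.

Power ≈ 0.296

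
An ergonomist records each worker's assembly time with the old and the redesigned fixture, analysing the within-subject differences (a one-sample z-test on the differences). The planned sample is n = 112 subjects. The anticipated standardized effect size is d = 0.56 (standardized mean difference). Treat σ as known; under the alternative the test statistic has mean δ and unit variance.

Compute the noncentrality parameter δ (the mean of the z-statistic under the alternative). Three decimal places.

δ ≈ 5.926

δ = d·√n = 0.56 × √112 = 5.9265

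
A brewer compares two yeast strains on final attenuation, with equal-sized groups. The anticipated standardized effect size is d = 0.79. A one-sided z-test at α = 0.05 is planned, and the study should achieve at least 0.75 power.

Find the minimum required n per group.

Set Φ(δ − 1.645) = 0.75; then δ − 1.645 = Φ⁻¹(0.75) = 0.674, giving δ = 2.319.
δ = d·√(n/2) ⇒ n = 2(δ/d)² = 2 × (2.319 / 0.79)² = 17.24.
Round up to the next whole unit.

n = 18 per group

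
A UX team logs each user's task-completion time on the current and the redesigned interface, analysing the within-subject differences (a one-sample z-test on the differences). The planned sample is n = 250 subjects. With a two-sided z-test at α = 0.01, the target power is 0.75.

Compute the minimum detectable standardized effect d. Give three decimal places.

d ≈ 0.206

Required noncentrality: δ = z_{0.005} + z_{0.25} = 2.576 + 0.674 = 3.250.
(Lower-tail contribution to power is negligible for δ > 0.)
δ = d·√n ⇒ d = δ/√n = 3.250/√250 = 0.2056.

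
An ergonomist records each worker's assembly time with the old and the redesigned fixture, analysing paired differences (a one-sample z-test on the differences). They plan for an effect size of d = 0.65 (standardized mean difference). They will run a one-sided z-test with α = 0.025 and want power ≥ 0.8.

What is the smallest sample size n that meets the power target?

For power 0.8 need Φ(δ − z_{0.025}) = 0.8, so δ = z_{0.025} + z_{0.20} = 1.960 + 0.842 = 2.802.
δ = d·√n ⇒ n = (δ/d)² = (2.802 / 0.65)² = 18.58.
Rounding up, n = 19.

n = 19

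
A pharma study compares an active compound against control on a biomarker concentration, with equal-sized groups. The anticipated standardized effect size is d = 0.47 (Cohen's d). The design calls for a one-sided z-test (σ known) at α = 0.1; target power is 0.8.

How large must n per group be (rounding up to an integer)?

For power 0.8 need Φ(δ − z_{0.1}) = 0.8, so δ = z_{0.1} + z_{0.20} = 1.282 + 0.842 = 2.123.
δ = d·√(n/2) ⇒ n = 2(δ/d)² = 2 × (2.123 / 0.47)² = 40.81.
Rounding up, n = 41 per group.

n = 41 per group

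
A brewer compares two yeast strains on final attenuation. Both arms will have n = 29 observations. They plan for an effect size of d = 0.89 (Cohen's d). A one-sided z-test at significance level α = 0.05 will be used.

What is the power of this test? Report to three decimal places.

Power ≈ 0.959

Noncentrality parameter: δ = d·√(n/2) = 0.89 × √(29/2) = 3.3890
One-sided α = 0.05 → critical value z_{0.05} = 1.645.
Power = Φ(δ − 1.645) = Φ(1.744) = 0.9594.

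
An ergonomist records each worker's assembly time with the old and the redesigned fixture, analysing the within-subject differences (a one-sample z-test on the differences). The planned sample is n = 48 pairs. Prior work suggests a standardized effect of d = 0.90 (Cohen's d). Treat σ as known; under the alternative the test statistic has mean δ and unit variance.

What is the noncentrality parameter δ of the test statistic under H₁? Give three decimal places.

δ ≈ 6.235

The noncentrality parameter scales effect size by the design's sample-size factor: δ = d·√n = 0.90 × √48 = 6.2354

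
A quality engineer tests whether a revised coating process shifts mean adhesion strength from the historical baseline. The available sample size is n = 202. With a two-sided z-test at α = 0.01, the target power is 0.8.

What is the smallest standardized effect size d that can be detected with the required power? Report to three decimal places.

Required noncentrality: δ = z_{0.005} + z_{0.20} = 2.576 + 0.842 = 3.417.
(The second rejection-region term Φ(−δ − z_{α/2}) is negligible and dropped.)
δ = d·√n ⇒ d = δ/√n = 3.417/√202 = 0.2405.

d ≈ 0.240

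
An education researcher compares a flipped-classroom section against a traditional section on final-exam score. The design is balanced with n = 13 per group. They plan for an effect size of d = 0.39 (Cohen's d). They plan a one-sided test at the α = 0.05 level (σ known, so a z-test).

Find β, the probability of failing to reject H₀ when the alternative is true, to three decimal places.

β ≈ 0.742

Noncentrality parameter: δ = d·√(n/2) = 0.39 × √(13/2) = 0.9943
Critical value for a one-sided test at α = 0.05: z_α = 1.645.
Power = P(Z > 1.645 − δ) = Φ(-0.651) = 0.2577.
Type II error: β = 1 − power = 1 − 0.2577 = 0.7423.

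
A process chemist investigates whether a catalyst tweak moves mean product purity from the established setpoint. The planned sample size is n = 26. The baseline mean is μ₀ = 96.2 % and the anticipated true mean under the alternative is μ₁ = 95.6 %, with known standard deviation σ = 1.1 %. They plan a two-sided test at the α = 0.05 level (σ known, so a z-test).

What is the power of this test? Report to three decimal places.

Power ≈ 0.794

Standardized effect: d = |μ₁ − μ₀| / σ = |95.6 − 96.2| / 1.1 = 0.5455
Noncentrality parameter: δ = d·√n = 0.5455 × √26 = 2.7813
Two-sided α = 0.05 → critical value z_{0.025} = 1.960.
Power = Φ(δ − 1.960) + Φ(−δ − 1.960) = Φ(0.821) + Φ(-4.741) = 0.7943 + 0.0000 = 0.7943.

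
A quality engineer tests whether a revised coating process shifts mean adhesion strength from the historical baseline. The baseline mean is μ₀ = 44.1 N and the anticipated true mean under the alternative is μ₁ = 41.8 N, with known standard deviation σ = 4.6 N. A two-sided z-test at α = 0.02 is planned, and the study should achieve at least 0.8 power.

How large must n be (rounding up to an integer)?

n = 41

Standardized effect: d = |μ₁ − μ₀| / σ = |41.8 − 44.1| / 4.6 = 0.5000
Set Φ(δ − 2.326) = 0.8; then δ − 2.326 = Φ⁻¹(0.8) = 0.842, giving δ = 3.168.
(The Φ(−δ − z_{α/2}) term is vanishingly small for δ > 0 and is dropped in the standard sample-size formula.)
δ = d·√n ⇒ n = (δ/d)² = (3.168 / 0.5000)² = 40.14.
Rounding up, n = 41.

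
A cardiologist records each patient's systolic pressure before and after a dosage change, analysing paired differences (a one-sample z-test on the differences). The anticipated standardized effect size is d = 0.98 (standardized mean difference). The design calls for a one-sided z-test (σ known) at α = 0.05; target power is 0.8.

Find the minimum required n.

n = 7

For power 0.8 need Φ(δ − z_{0.05}) = 0.8, so δ = z_{0.05} + z_{0.20} = 1.645 + 0.842 = 2.486.
δ = d·√n ⇒ n = (δ/d)² = (2.486 / 0.98)² = 6.44.
Round up to the next whole unit.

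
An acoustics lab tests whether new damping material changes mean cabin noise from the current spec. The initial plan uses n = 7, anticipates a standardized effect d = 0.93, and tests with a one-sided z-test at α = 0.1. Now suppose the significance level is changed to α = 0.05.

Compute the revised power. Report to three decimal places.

δ = d·√n = 0.93 × √7 = 2.4605 (unchanged). New critical value: z_{0.05} = 1.645.
Revised power = P(Z > 1.645 − δ) = Φ(0.816) = 0.7927.

Power ≈ 0.793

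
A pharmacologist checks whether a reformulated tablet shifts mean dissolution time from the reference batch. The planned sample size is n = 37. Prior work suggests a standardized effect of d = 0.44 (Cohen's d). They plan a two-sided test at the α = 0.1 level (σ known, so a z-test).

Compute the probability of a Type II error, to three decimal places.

Noncentrality parameter: δ = d·√n = 0.44 × √37 = 2.6764
Critical value for a two-sided test at α = 0.1: z_{α/2} = 1.645.
Power = Φ(δ − 1.645) + Φ(−δ − 1.645) = Φ(1.032) + Φ(-4.321) = 0.8489 + 0.0000 = 0.8489.
Type II error: β = 1 − power = 1 − 0.8489 = 0.1511.

β ≈ 0.151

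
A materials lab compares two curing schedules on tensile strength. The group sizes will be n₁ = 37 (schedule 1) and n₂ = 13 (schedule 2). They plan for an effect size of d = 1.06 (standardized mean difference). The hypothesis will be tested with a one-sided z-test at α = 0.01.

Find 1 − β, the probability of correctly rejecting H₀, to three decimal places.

Power ≈ 0.832

Noncentrality parameter: δ = d / √(1/n₁ + 1/n₂) = 1.06 / √(1/37 + 1/13) = 3.2877
Critical value for a one-sided test at α = 0.01: z_α = 2.326.
Power = Φ(δ − 2.326) = Φ(0.961) = 0.8318.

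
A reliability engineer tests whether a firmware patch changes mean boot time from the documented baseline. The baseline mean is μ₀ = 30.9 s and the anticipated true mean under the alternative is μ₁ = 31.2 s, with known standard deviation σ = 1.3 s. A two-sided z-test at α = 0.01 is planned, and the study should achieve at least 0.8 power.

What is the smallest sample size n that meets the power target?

Standardized effect: d = |μ₁ − μ₀| / σ = |31.2 − 30.9| / 1.3 = 0.2308
Set Φ(δ − 2.576) = 0.8; then δ − 2.576 = Φ⁻¹(0.8) = 0.842, giving δ = 3.417.
(The Φ(−δ − z_{α/2}) term is vanishingly small for δ > 0 and is dropped in the standard sample-size formula.)
δ = d·√n ⇒ n = (δ/d)² = (3.417 / 0.2308)² = 219.31.
Round up to the next whole unit.

n = 220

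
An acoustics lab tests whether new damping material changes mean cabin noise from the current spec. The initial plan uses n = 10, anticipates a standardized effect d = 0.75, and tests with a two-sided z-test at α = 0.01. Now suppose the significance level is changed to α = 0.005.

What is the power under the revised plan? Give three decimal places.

δ = d·√n = 0.75 × √10 = 2.3717 (unchanged). New critical value: z_{0.0025} = 2.807.
Revised power = Φ(δ − 2.807) + Φ(−δ − 2.807) = Φ(-0.435) + Φ(-5.179) = 0.3317 + 0.0000 = 0.3317.

Power ≈ 0.332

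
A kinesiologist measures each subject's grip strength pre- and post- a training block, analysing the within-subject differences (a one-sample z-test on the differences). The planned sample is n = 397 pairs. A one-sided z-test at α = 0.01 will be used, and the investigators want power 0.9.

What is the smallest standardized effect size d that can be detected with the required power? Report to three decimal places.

Need Φ(δ − 2.326) = 0.9, so δ = 2.326 + 1.282 = 3.608.
δ = d·√n ⇒ d = δ/√n = 3.608/√397 = 0.1811.

d ≈ 0.181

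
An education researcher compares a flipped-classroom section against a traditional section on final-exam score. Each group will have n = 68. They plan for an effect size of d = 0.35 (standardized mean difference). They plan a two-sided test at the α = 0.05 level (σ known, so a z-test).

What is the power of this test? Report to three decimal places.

Power ≈ 0.532

Noncentrality parameter: δ = d·√(n/2) = 0.35 × √(68/2) = 2.0408
Critical value for a two-sided test at α = 0.05: z_{α/2} = 1.960.
Power = Φ(δ − 1.960) + Φ(−δ − 1.960) = Φ(0.081) + Φ(-4.001) = 0.5322 + 0.0000 = 0.5323.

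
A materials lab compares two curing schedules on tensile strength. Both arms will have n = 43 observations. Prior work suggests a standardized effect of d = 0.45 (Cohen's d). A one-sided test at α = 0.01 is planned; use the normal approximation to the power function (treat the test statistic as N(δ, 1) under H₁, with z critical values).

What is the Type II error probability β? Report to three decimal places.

β ≈ 0.595

Noncentrality parameter: δ = d·√(n/2) = 0.45 × √(43/2) = 2.0866
One-sided α = 0.01 → critical value z_{0.01} = 2.326.
Power = Φ(δ − 2.326) = Φ(-0.240) = 0.4052.
Type II error: β = 1 − power = 1 − 0.4052 = 0.5948.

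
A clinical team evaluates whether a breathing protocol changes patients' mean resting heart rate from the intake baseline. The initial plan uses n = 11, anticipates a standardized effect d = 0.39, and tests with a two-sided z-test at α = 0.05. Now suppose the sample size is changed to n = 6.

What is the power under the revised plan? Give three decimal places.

With n = 6: δ = d·√n = 0.39 × √6 = 0.9553. Critical value z_{0.025} = 1.960.
Revised power = Φ(δ − 1.960) + Φ(−δ − 1.960) = Φ(-1.005) + Φ(-2.915) = 0.1575 + 0.0018 = 0.1593.

Power ≈ 0.159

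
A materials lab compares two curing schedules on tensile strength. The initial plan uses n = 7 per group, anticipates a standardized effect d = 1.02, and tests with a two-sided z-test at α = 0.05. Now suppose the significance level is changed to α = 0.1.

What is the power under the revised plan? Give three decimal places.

Power ≈ 0.604

δ = d·√(n/2) = 1.02 × √(7/2) = 1.9082 (unchanged). New critical value: z_{0.05} = 1.645.
Revised power = Φ(δ − 1.645) + Φ(−δ − 1.645) = Φ(0.263) + Φ(-3.553) = 0.6039 + 0.0002 = 0.6041.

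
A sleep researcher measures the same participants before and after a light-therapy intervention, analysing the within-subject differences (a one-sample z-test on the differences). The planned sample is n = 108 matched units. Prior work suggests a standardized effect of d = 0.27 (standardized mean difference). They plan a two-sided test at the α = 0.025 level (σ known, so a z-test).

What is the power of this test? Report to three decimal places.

Noncentrality parameter: δ = d·√n = 0.27 × √108 = 2.8059
Two-sided α = 0.025 → critical value z_{0.0125} = 2.241.
Power = Φ(δ − 2.241) + Φ(−δ − 2.241) = Φ(0.565) + Φ(-5.047) = 0.7138 + 0.0000 = 0.7138.

Power ≈ 0.714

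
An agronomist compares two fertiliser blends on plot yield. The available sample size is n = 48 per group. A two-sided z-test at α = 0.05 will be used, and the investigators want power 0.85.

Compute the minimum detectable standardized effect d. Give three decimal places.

d ≈ 0.612

Required noncentrality: δ = z_{0.025} + z_{0.15} = 1.960 + 1.036 = 2.996.
(Lower-tail contribution to power is negligible for δ > 0.)
δ = d·√(n/2) ⇒ d = δ/√(n/2) = 2.996/√(48/2) = 0.6116.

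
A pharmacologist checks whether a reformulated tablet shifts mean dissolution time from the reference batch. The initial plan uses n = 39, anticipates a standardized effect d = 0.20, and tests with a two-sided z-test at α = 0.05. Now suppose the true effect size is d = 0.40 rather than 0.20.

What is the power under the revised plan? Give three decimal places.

With d = 0.40: δ = d·√n = 0.40 × √39 = 2.4980. Critical value z_{0.025} = 1.960.
Revised power = Φ(δ − 1.960) + Φ(−δ − 1.960) = Φ(0.538) + Φ(-4.458) = 0.7047 + 0.0000 = 0.7047.

Power ≈ 0.705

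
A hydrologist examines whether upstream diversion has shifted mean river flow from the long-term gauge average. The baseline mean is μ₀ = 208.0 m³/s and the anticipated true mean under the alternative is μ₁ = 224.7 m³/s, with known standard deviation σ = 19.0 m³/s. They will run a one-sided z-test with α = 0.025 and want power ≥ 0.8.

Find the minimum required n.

Standardized effect: d = |μ₁ − μ₀| / σ = |224.7 − 208.0| / 19.0 = 0.8789
For power 0.8 need Φ(δ − z_{0.025}) = 0.8, so δ = z_{0.025} + z_{0.20} = 1.960 + 0.842 = 2.802.
δ = d·√n ⇒ n = (δ/d)² = (2.802 / 0.8789)² = 10.16.
Rounding up, n = 11.

n = 11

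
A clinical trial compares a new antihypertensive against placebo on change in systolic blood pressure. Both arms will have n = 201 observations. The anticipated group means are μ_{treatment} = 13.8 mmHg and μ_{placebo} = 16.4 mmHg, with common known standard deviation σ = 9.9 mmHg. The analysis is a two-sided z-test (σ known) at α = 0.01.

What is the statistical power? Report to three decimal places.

Standardized effect: d = |μ_{treatment} − μ_{placebo}| / σ = |13.8 − 16.4| / 9.9 = 0.2626
Noncentrality parameter: δ = d·√(n/2) = 0.2626 × √(201/2) = 2.6328
Critical value for a two-sided test at α = 0.01: z_{α/2} = 2.576.
Power = Φ(δ − 2.576) + Φ(−δ − 2.576) = Φ(0.057) + Φ(-5.209) = 0.5227 + 0.0000 = 0.5227.

Power ≈ 0.523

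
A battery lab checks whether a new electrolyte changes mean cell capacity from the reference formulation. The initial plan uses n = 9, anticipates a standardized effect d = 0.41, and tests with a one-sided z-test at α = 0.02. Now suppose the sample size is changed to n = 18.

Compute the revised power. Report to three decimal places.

Power ≈ 0.377

With n = 18: δ = d·√n = 0.41 × √18 = 1.7395. Critical value z_{0.02} = 2.054.
Revised power = Φ(δ − 2.054) = Φ(-0.314) = 0.3767.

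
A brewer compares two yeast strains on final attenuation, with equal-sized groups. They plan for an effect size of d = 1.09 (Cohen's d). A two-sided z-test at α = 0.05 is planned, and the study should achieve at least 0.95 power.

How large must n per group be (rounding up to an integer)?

n = 22 per group

Set Φ(δ − 1.960) = 0.95; then δ − 1.960 = Φ⁻¹(0.95) = 1.645, giving δ = 3.605.
(The Φ(−δ − z_{α/2}) term is vanishingly small for δ > 0 and is dropped in the standard sample-size formula.)
δ = d·√(n/2) ⇒ n = 2(δ/d)² = 2 × (3.605 / 1.09)² = 21.87.
Round up to the next whole unit.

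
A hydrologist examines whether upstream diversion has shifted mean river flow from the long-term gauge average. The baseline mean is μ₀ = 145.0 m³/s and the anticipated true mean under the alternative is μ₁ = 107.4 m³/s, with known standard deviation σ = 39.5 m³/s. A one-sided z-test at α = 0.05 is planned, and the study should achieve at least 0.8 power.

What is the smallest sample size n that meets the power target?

Standardized effect: d = |μ₁ − μ₀| / σ = |107.4 − 145.0| / 39.5 = 0.9519
For power 0.8 need Φ(δ − z_{0.05}) = 0.8, so δ = z_{0.05} + z_{0.20} = 1.645 + 0.842 = 2.486.
δ = d·√n ⇒ n = (δ/d)² = (2.486 / 0.9519)² = 6.82.
Round up to the next whole unit.

n = 7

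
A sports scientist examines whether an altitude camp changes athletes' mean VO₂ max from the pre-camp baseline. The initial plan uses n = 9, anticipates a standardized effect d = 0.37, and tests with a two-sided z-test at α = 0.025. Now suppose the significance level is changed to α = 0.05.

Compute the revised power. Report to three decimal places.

δ = d·√n = 0.37 × √9 = 1.1100 (unchanged). New critical value: z_{0.025} = 1.960.
Revised power = Φ(δ − 1.960) + Φ(−δ − 1.960) = Φ(-0.850) + Φ(-3.070) = 0.1977 + 0.0011 = 0.1987.

Power ≈ 0.199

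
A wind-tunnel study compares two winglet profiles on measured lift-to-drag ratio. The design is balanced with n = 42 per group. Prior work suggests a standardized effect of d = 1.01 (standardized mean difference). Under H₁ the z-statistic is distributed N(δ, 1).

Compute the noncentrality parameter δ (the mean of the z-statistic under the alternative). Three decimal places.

δ ≈ 4.628

The noncentrality parameter scales effect size by the design's sample-size factor: δ = d·√(n/2) = 1.01 × √(42/2) = 4.6284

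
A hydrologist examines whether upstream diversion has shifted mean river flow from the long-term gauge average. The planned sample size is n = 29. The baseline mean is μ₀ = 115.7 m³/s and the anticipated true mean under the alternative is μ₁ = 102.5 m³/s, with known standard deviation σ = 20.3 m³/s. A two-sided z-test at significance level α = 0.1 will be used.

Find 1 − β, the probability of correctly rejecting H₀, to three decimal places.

Power ≈ 0.968

Standardized effect: d = |μ₁ − μ₀| / σ = |102.5 − 115.7| / 20.3 = 0.6502
Noncentrality parameter: δ = d·√n = 0.6502 × √29 = 3.5017
Critical value for a two-sided test at α = 0.1: z_{α/2} = 1.645.
Power = Φ(δ − 1.645) + Φ(−δ − 1.645) = Φ(1.857) + Φ(-5.147) = 0.9683 + 0.0000 = 0.9683.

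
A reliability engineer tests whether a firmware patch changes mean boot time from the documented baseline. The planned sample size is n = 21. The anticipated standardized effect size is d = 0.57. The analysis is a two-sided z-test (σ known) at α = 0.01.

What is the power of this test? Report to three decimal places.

Power ≈ 0.514

Noncentrality parameter: δ = d·√n = 0.57 × √21 = 2.6121
Two-sided α = 0.01 → critical value z_{0.005} = 2.576.
Power = Φ(δ − 2.576) + Φ(−δ − 2.576) = Φ(0.036) + Φ(-5.188) = 0.5145 + 0.0000 = 0.5145.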